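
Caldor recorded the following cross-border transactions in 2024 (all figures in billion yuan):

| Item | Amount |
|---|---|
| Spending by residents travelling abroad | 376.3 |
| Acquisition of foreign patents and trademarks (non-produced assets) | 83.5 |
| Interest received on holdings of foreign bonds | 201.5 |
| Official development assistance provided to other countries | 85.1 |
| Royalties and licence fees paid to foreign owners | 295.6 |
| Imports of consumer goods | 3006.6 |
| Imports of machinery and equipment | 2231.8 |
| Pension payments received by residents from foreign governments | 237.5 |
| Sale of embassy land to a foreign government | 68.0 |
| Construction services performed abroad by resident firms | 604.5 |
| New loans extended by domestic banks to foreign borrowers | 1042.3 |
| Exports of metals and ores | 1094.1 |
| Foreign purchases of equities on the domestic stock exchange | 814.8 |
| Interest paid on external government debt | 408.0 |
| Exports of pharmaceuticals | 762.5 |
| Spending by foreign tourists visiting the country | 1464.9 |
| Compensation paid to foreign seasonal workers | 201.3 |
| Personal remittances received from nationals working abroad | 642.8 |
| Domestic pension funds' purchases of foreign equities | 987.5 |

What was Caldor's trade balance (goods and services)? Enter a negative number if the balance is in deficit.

-1984.3

Goods: 762.5 - 3006.6 + 1094.1 - 2231.8 = -3381.8
Services: -376.3 + 604.5 - 295.6 + 1464.9 = 1397.5
Trade balance = -3381.8 + 1397.5 = -1984.3
(Excluded from the trade balance — capital account: acquisition of foreign patents and trademarks (non-produced assets) 83.5, sale of embassy land to a foreign government 68.0; primary income: interest received on holdings of foreign bonds 201.5, interest paid on external government debt 408.0, compensation paid to foreign seasonal workers 201.3; secondary income: official development assistance provided to other countries 85.1, pension payments received by residents from foreign governments 237.5, personal remittances received from nationals working abroad 642.8; financial account: new loans extended by domestic banks to foreign borrowers 1042.3, foreign purchases of equities on the domestic stock exchange 814.8, domestic pension funds' purchases of foreign equities 987.5.)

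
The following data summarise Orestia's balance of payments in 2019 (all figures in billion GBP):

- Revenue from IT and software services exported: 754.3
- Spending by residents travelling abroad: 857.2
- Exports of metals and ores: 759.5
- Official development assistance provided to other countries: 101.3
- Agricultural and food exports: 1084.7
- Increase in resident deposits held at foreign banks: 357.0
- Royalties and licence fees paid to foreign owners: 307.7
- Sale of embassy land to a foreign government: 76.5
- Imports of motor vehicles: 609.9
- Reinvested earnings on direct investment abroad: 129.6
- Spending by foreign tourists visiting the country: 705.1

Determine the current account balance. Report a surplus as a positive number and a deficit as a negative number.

Goods: -609.9 + 1084.7 + 759.5 = 1234.3
Services: -307.7 + 754.3 + 705.1 - 857.2 = 294.5
Primary income: 129.6
Secondary income: -101.3
Current account = 1234.3 + 294.5 + 129.6 + (-101.3) = 1557.1
(Excluded from the current account — financial account: increase in resident deposits held at foreign banks 357.0; capital account: sale of embassy land to a foreign government 76.5.)

1557.1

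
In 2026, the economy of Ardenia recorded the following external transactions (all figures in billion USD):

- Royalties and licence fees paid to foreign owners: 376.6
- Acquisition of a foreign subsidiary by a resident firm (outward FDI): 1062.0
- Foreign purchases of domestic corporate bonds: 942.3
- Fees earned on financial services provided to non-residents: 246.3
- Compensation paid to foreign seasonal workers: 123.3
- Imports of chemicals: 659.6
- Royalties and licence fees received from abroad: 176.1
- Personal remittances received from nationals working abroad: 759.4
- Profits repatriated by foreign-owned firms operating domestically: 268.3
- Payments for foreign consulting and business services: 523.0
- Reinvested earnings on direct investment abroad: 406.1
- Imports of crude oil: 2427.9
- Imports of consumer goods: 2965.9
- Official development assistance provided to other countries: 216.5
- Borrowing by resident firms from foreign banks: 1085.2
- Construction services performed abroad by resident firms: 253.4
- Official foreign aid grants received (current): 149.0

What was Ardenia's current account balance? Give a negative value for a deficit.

Goods: -659.6 - 2427.9 - 2965.9 = -6053.4
Services: 253.4 - 523.0 + 246.3 - 376.6 + 176.1 = -223.8
Primary income: -268.3 + 406.1 - 123.3 = 14.5
Secondary income: -216.5 + 149.0 + 759.4 = 691.9
Current account = (-6053.4) + (-223.8) + 14.5 + 691.9 = -5570.8
(Excluded from the current account — financial account: acquisition of a foreign subsidiary by a resident firm (outward FDI) 1062.0, foreign purchases of domestic corporate bonds 942.3, borrowing by resident firms from foreign banks 1085.2.)

-5570.8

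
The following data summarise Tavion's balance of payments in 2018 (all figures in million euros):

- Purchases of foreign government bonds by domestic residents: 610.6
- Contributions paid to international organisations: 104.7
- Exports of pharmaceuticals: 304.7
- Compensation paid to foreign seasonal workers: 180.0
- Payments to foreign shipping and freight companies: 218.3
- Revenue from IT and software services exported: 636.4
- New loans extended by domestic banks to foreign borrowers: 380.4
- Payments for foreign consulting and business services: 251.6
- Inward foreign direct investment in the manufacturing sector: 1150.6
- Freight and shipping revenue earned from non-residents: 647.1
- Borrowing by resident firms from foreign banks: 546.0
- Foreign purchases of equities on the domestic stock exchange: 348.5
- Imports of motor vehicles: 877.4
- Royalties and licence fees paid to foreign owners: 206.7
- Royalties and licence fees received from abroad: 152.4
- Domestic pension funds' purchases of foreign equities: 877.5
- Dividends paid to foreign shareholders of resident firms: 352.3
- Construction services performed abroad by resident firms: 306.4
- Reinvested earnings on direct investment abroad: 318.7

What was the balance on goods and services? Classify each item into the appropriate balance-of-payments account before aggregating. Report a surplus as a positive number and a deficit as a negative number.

493.0

Goods: -877.4 + 304.7 = -572.7
Services: 636.4 - 218.3 - 251.6 + 152.4 + 647.1 - 206.7 + 306.4 = 1065.7
Trade balance = -572.7 + 1065.7 = 493.0
(Excluded from the trade balance — financial account: purchases of foreign government bonds by domestic residents 610.6, new loans extended by domestic banks to foreign borrowers 380.4, inward foreign direct investment in the manufacturing sector 1150.6, borrowing by resident firms from foreign banks 546.0, foreign purchases of equities on the domestic stock exchange 348.5, domestic pension funds' purchases of foreign equities 877.5; secondary income: contributions paid to international organisations 104.7; primary income: compensation paid to foreign seasonal workers 180.0, dividends paid to foreign shareholders of resident firms 352.3, reinvested earnings on direct investment abroad 318.7.)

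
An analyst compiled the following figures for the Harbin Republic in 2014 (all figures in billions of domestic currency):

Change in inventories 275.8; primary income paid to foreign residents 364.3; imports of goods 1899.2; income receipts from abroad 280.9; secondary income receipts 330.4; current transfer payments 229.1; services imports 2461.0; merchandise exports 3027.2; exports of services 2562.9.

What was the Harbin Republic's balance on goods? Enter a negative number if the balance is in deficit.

Goods balance = 3027.2 - 1899.2 = 1128.0

1128.0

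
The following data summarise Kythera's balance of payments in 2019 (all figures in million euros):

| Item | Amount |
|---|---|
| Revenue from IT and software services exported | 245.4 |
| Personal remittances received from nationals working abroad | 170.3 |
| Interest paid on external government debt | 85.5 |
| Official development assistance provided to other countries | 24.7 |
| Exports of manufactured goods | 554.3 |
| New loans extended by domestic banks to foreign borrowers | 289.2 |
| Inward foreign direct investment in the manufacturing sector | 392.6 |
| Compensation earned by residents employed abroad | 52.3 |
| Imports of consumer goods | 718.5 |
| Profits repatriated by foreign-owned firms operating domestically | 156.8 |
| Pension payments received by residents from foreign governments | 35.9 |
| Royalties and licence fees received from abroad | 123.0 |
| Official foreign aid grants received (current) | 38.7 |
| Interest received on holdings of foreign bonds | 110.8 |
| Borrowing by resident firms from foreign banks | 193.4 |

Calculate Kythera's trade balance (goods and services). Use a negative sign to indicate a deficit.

Goods: 554.3 - 718.5 = -164.2
Services: 245.4 + 123.0 = 368.4
Trade balance = -164.2 + 368.4 = 204.2
(Excluded from the trade balance — secondary income: personal remittances received from nationals working abroad 170.3, official development assistance provided to other countries 24.7, pension payments received by residents from foreign governments 35.9, official foreign aid grants received (current) 38.7; primary income: interest paid on external government debt 85.5, compensation earned by residents employed abroad 52.3, profits repatriated by foreign-owned firms operating domestically 156.8, interest received on holdings of foreign bonds 110.8; financial account: new loans extended by domestic banks to foreign borrowers 289.2, inward foreign direct investment in the manufacturing sector 392.6, borrowing by resident firms from foreign banks 193.4.)

204.2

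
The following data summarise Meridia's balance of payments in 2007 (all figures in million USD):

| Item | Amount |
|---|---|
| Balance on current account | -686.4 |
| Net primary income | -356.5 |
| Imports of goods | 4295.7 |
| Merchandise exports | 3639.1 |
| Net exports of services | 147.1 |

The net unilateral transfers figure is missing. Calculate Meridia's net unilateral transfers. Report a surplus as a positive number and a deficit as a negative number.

Current account = goods balance + services balance + net primary income + net secondary income
Sum of the known components = -866.0
Net unilateral transfers = CA - (known components) = -686.4 - (-866.0) = 179.6

179.6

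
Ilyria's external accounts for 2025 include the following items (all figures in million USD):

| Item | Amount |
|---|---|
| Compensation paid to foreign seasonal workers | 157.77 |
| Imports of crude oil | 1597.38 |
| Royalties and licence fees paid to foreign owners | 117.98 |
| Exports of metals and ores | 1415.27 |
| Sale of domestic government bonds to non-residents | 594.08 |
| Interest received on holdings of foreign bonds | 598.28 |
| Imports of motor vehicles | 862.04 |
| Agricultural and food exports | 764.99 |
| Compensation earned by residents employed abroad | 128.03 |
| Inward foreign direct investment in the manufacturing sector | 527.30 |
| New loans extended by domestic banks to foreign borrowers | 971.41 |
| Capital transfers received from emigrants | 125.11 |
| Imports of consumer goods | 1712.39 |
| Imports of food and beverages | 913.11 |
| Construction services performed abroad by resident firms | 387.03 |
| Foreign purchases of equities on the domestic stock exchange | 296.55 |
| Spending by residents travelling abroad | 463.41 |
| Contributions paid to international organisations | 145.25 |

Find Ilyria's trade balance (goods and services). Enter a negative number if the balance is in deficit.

-3099.02

Goods: -913.11 - 862.04 + 1415.27 - 1712.39 + 764.99 - 1597.38 = -2904.66
Services: -463.41 + 387.03 - 117.98 = -194.36
Trade balance = -2904.66 + (-194.36) = -3099.02
(Excluded from the trade balance — primary income: compensation paid to foreign seasonal workers 157.77, interest received on holdings of foreign bonds 598.28, compensation earned by residents employed abroad 128.03; financial account: sale of domestic government bonds to non-residents 594.08, inward foreign direct investment in the manufacturing sector 527.30, new loans extended by domestic banks to foreign borrowers 971.41, foreign purchases of equities on the domestic stock exchange 296.55; capital account: capital transfers received from emigrants 125.11; secondary income: contributions paid to international organisations 145.25.)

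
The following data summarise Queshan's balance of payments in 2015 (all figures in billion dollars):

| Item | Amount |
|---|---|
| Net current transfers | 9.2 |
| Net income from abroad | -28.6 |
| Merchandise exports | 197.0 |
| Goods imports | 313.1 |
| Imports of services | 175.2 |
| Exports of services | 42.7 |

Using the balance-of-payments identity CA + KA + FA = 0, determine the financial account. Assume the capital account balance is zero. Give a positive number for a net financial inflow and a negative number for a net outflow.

Goods balance = 197.0 - 313.1 = -116.1
Services balance = 42.7 - 175.2 = -132.5
Trade balance (goods + services) = -116.1 + (-132.5) = -248.6
Net primary income = -28.6
Net secondary income = 9.2
Current account = -248.6 + (-28.6) + 9.2 = -268.0
Financial account = -(-268.0) = 268.0

268.0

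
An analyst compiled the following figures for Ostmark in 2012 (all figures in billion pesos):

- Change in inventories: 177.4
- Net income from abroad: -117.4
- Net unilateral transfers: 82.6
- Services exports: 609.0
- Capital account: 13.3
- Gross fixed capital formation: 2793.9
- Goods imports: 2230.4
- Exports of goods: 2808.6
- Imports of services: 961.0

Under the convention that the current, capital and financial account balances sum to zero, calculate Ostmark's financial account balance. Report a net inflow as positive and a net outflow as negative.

-204.7

Goods balance = 2808.6 - 2230.4 = 578.2
Services balance = 609.0 - 961.0 = -352.0
Trade balance (goods + services) = 578.2 + (-352.0) = 226.2
Net primary income = -117.4
Net secondary income = 82.6
Current account = 226.2 + (-117.4) + 82.6 = 191.4
Financial account = -(191.4 + 13.3) = -204.7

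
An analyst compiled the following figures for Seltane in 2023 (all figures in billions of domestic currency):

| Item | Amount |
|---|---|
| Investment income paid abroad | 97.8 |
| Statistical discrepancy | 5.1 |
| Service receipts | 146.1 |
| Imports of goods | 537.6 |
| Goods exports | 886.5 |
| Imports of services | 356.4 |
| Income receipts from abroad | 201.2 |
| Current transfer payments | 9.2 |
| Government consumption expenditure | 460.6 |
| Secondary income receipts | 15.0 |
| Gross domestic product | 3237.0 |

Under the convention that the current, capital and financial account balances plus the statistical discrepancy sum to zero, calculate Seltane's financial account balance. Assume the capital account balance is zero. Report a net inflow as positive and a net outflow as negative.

Goods balance = 886.5 - 537.6 = 348.9
Services balance = 146.1 - 356.4 = -210.3
Trade balance (goods + services) = 348.9 + (-210.3) = 138.6
Net primary income = 201.2 - 97.8 = 103.4
Net secondary income = 15.0 - 9.2 = 5.8
Current account = 138.6 + 103.4 + 5.8 = 247.8
Financial account = -(247.8 + 5.1) = -252.9

-252.9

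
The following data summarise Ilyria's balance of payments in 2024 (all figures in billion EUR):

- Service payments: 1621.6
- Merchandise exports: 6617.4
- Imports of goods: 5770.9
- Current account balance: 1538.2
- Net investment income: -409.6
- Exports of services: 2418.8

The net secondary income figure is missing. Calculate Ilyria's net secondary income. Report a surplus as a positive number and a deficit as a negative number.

Current account = goods balance + services balance + net primary income + net secondary income
Sum of the known components = 1234.1
Net secondary income = CA - (known components) = 1538.2 - 1234.1 = 304.1

304.1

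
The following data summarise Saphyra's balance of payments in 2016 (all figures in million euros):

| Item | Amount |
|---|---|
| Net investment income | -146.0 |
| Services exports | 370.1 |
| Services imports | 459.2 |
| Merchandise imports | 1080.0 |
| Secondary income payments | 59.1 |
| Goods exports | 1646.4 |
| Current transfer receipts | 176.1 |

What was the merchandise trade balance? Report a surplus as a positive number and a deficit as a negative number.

Goods balance = 1646.4 - 1080.0 = 566.4

566.4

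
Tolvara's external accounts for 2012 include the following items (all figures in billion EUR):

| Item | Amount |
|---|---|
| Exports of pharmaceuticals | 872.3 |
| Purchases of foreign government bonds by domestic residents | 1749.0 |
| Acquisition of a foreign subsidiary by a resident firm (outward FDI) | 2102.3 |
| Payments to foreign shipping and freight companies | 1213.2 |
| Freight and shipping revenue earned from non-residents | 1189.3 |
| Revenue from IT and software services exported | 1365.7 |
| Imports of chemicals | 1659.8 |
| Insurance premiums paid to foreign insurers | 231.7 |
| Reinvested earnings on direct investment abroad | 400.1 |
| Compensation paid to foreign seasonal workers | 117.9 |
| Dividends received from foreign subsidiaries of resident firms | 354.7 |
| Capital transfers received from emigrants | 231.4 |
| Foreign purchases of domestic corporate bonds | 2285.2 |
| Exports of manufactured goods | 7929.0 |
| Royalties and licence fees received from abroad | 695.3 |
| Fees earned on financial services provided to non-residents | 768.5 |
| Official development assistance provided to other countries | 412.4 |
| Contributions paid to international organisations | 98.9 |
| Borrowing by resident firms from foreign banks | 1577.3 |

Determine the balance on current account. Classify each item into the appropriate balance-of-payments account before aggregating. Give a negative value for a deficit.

Goods: 7929.0 - 1659.8 + 872.3 = 7141.5
Services: -1213.2 + 1189.3 + 695.3 - 231.7 + 768.5 + 1365.7 = 2573.9
Primary income: 354.7 + 400.1 - 117.9 = 636.9
Secondary income: -98.9 - 412.4 = -511.3
Current account = 7141.5 + 2573.9 + 636.9 + (-511.3) = 9841.0
(Excluded from the current account — financial account: purchases of foreign government bonds by domestic residents 1749.0, acquisition of a foreign subsidiary by a resident firm (outward FDI) 2102.3, foreign purchases of domestic corporate bonds 2285.2, borrowing by resident firms from foreign banks 1577.3; capital account: capital transfers received from emigrants 231.4.)

9841.0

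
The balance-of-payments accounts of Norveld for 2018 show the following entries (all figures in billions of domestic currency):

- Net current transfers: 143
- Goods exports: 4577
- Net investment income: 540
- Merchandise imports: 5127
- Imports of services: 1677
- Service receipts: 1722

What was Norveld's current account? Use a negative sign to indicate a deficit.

Goods balance = 4577 - 5127 = -550
Services balance = 1722 - 1677 = 45
Trade balance (goods + services) = -550 + 45 = -505
Net primary income = 540
Net secondary income = 143
Current account = -505 + 540 + 143 = 178

178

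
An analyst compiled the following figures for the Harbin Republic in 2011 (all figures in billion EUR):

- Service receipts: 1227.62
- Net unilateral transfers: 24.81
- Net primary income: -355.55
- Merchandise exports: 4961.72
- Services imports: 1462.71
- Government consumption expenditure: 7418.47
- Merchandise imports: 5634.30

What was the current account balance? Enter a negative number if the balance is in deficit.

-1238.41

Goods balance = 4961.72 - 5634.30 = -672.58
Services balance = 1227.62 - 1462.71 = -235.09
Trade balance (goods + services) = -672.58 + (-235.09) = -907.67
Net primary income = -355.55
Net secondary income = 24.81
Current account = -907.67 + (-355.55) + 24.81 = -1238.41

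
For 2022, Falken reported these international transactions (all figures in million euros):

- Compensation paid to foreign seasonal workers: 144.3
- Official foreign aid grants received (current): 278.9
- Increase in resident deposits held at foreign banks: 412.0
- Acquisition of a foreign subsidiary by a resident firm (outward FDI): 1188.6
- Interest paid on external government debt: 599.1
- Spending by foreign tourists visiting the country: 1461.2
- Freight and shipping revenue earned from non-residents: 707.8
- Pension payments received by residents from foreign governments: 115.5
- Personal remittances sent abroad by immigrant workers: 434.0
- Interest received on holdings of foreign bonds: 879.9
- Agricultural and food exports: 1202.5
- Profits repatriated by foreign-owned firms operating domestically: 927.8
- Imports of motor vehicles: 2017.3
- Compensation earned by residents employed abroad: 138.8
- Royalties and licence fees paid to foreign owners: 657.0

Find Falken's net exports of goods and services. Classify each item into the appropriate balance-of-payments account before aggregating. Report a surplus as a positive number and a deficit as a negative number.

Goods: 1202.5 - 2017.3 = -814.8
Services: 707.8 - 657.0 + 1461.2 = 1512.0
Trade balance = -814.8 + 1512.0 = 697.2
(Excluded from the trade balance — primary income: compensation paid to foreign seasonal workers 144.3, interest paid on external government debt 599.1, interest received on holdings of foreign bonds 879.9, profits repatriated by foreign-owned firms operating domestically 927.8, compensation earned by residents employed abroad 138.8; secondary income: official foreign aid grants received (current) 278.9, pension payments received by residents from foreign governments 115.5, personal remittances sent abroad by immigrant workers 434.0; financial account: increase in resident deposits held at foreign banks 412.0, acquisition of a foreign subsidiary by a resident firm (outward FDI) 1188.6.)

697.2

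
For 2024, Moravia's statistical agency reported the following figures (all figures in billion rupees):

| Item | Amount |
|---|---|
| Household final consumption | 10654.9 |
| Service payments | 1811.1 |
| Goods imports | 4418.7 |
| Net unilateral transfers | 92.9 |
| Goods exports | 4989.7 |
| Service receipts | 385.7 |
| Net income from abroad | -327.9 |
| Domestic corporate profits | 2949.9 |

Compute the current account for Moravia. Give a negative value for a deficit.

-1089.4

Goods balance = 4989.7 - 4418.7 = 571.0
Services balance = 385.7 - 1811.1 = -1425.4
Trade balance (goods + services) = 571.0 + (-1425.4) = -854.4
Net primary income = -327.9
Net secondary income = 92.9
Current account = -854.4 + (-327.9) + 92.9 = -1089.4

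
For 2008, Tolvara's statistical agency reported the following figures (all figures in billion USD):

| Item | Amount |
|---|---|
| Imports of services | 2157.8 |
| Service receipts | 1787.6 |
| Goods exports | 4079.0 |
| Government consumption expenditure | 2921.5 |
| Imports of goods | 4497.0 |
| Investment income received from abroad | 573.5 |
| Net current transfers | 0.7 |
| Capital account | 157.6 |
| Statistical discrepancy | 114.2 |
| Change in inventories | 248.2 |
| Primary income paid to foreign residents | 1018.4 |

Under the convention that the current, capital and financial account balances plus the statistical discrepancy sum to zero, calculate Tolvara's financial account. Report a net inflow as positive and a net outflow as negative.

Goods balance = 4079.0 - 4497.0 = -418.0
Services balance = 1787.6 - 2157.8 = -370.2
Trade balance (goods + services) = -418.0 + (-370.2) = -788.2
Net primary income = 573.5 - 1018.4 = -444.9
Net secondary income = 0.7
Current account = -788.2 + (-444.9) + 0.7 = -1232.4
Financial account = -(-1232.4 + 157.6 + 114.2) = 960.6

960.6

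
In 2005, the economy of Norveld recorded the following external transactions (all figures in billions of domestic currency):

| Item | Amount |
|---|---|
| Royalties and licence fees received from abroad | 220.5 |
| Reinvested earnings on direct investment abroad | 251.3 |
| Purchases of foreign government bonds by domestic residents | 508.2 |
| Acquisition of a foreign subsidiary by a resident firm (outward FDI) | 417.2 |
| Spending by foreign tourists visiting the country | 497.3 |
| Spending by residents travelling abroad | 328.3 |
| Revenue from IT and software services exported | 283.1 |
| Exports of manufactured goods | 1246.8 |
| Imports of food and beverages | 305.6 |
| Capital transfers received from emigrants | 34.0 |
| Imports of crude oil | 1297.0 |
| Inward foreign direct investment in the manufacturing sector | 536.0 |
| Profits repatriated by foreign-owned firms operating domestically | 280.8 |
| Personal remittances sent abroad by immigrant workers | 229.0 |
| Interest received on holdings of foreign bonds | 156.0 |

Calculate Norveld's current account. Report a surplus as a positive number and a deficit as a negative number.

Goods: 1246.8 - 305.6 - 1297.0 = -355.8
Services: 220.5 + 283.1 + 497.3 - 328.3 = 672.6
Primary income: 156.0 + 251.3 - 280.8 = 126.5
Secondary income: -229.0
Current account = (-355.8) + 672.6 + 126.5 + (-229.0) = 214.3
(Excluded from the current account — financial account: purchases of foreign government bonds by domestic residents 508.2, acquisition of a foreign subsidiary by a resident firm (outward FDI) 417.2, inward foreign direct investment in the manufacturing sector 536.0; capital account: capital transfers received from emigrants 34.0.)

214.3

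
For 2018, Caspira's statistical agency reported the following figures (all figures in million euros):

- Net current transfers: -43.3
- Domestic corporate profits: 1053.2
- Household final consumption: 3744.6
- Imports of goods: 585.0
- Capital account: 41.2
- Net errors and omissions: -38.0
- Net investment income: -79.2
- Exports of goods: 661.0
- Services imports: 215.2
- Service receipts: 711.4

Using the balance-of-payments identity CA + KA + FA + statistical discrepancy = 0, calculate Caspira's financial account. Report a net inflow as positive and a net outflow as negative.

-452.9

Goods balance = 661.0 - 585.0 = 76.0
Services balance = 711.4 - 215.2 = 496.2
Trade balance (goods + services) = 76.0 + 496.2 = 572.2
Net primary income = -79.2
Net secondary income = -43.3
Current account = 572.2 + (-79.2) + (-43.3) = 449.7
Financial account = -(449.7 + 41.2 + (-38.0)) = -452.9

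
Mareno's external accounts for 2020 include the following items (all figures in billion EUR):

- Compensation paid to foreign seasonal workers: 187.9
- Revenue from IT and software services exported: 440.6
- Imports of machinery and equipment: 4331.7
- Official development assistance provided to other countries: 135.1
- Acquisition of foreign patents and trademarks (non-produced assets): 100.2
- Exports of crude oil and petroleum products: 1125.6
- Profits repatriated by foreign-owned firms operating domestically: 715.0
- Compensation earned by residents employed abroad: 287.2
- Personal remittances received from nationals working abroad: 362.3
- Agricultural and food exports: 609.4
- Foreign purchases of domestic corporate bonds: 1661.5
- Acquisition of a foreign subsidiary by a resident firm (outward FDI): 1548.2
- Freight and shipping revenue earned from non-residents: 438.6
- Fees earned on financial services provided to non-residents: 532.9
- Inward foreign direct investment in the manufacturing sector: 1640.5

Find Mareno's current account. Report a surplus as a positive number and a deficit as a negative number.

Goods: 1125.6 - 4331.7 + 609.4 = -2596.7
Services: 532.9 + 438.6 + 440.6 = 1412.1
Primary income: -187.9 + 287.2 - 715.0 = -615.7
Secondary income: 362.3 - 135.1 = 227.2
Current account = (-2596.7) + 1412.1 + (-615.7) + 227.2 = -1573.1
(Excluded from the current account — capital account: acquisition of foreign patents and trademarks (non-produced assets) 100.2; financial account: foreign purchases of domestic corporate bonds 1661.5, acquisition of a foreign subsidiary by a resident firm (outward FDI) 1548.2, inward foreign direct investment in the manufacturing sector 1640.5.)

-1573.1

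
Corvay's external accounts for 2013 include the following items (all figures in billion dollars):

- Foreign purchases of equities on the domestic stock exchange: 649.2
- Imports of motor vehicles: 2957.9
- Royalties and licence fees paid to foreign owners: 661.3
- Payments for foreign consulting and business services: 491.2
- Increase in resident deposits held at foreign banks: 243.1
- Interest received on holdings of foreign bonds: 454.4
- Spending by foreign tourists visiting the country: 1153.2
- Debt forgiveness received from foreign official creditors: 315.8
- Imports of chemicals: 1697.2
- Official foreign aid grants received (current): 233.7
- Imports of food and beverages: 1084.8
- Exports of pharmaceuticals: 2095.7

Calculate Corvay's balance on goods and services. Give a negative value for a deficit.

-3643.5

Goods: -2957.9 - 1697.2 + 2095.7 - 1084.8 = -3644.2
Services: -661.3 + 1153.2 - 491.2 = 0.7
Trade balance = -3644.2 + 0.7 = -3643.5
(Excluded from the trade balance — financial account: foreign purchases of equities on the domestic stock exchange 649.2, increase in resident deposits held at foreign banks 243.1; primary income: interest received on holdings of foreign bonds 454.4; capital account: debt forgiveness received from foreign official creditors 315.8; secondary income: official foreign aid grants received (current) 233.7.)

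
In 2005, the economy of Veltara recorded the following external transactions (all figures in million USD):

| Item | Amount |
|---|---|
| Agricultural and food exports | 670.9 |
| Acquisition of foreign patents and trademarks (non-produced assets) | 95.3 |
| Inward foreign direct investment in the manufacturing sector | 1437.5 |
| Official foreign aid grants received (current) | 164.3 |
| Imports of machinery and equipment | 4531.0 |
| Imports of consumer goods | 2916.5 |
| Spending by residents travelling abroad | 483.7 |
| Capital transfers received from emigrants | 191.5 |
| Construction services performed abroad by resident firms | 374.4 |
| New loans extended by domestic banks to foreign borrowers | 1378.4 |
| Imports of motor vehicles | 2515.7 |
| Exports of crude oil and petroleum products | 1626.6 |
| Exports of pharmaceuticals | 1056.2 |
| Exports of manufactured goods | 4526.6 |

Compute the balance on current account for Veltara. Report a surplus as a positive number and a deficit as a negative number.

-2027.9

Goods: -2916.5 + 4526.6 - 2515.7 - 4531.0 + 670.9 + 1626.6 + 1056.2 = -2082.9
Services: -483.7 + 374.4 = -109.3
Secondary income: 164.3
Current account = (-2082.9) + (-109.3) + 164.3 = -2027.9
(Excluded from the current account — capital account: acquisition of foreign patents and trademarks (non-produced assets) 95.3, capital transfers received from emigrants 191.5; financial account: inward foreign direct investment in the manufacturing sector 1437.5, new loans extended by domestic banks to foreign borrowers 1378.4.)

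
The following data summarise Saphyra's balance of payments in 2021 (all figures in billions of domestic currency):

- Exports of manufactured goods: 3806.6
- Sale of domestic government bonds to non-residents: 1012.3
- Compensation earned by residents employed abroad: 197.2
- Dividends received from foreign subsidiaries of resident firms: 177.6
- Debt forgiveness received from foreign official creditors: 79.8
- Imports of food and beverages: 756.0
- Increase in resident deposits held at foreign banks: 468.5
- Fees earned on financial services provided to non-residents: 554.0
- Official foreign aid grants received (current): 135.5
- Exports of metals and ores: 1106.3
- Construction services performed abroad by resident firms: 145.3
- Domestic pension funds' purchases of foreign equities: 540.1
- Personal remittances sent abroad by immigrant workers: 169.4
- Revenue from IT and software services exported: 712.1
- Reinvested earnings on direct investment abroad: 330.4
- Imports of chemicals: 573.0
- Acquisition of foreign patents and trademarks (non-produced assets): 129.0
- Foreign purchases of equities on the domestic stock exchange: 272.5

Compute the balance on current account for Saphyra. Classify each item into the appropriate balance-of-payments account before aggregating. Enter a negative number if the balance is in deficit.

Goods: 1106.3 - 573.0 - 756.0 + 3806.6 = 3583.9
Services: 554.0 + 712.1 + 145.3 = 1411.4
Primary income: 330.4 + 177.6 + 197.2 = 705.2
Secondary income: -169.4 + 135.5 = -33.9
Current account = 3583.9 + 1411.4 + 705.2 + (-33.9) = 5666.6
(Excluded from the current account — financial account: sale of domestic government bonds to non-residents 1012.3, increase in resident deposits held at foreign banks 468.5, domestic pension funds' purchases of foreign equities 540.1, foreign purchases of equities on the domestic stock exchange 272.5; capital account: debt forgiveness received from foreign official creditors 79.8, acquisition of foreign patents and trademarks (non-produced assets) 129.0.)

5666.6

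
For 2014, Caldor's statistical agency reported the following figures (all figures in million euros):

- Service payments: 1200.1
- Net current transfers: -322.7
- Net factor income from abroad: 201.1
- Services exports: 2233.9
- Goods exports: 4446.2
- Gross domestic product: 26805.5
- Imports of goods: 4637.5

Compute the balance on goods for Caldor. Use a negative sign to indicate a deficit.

-191.3

Goods balance = 4446.2 - 4637.5 = -191.3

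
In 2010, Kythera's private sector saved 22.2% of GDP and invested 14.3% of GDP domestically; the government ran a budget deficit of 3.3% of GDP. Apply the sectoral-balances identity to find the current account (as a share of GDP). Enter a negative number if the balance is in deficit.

By the sectoral-balances identity, CA = (S_private - I) + (T - G).
Private balance = 22.2 - 14.3 = 7.9
Government balance (T - G) = -3.3
CA = 7.9 + (-3.3) = 4.6

4.6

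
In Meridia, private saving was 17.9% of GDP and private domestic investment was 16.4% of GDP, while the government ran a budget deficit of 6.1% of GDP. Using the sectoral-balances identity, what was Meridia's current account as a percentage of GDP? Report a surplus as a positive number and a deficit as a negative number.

-4.6

By the sectoral-balances identity, CA = (S_private - I) + (T - G).
Private balance = 17.9 - 16.4 = 1.5
Government balance (T - G) = -6.1
CA = 1.5 + (-6.1) = -4.6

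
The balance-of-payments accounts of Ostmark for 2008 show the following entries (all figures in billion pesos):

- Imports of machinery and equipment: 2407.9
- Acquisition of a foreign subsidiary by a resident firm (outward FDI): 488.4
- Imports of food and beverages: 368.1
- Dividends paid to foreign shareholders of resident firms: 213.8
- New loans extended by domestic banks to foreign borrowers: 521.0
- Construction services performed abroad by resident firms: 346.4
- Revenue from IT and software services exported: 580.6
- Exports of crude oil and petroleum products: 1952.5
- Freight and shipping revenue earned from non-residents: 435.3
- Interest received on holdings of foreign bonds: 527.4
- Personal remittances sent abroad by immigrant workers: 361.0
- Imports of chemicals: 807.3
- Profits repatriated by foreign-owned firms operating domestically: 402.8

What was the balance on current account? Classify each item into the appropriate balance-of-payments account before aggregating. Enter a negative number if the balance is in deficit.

Goods: -2407.9 + 1952.5 - 807.3 - 368.1 = -1630.8
Services: 346.4 + 580.6 + 435.3 = 1362.3
Primary income: -213.8 + 527.4 - 402.8 = -89.2
Secondary income: -361.0
Current account = (-1630.8) + 1362.3 + (-89.2) + (-361.0) = -718.7
(Excluded from the current account — financial account: acquisition of a foreign subsidiary by a resident firm (outward FDI) 488.4, new loans extended by domestic banks to foreign borrowers 521.0.)

-718.7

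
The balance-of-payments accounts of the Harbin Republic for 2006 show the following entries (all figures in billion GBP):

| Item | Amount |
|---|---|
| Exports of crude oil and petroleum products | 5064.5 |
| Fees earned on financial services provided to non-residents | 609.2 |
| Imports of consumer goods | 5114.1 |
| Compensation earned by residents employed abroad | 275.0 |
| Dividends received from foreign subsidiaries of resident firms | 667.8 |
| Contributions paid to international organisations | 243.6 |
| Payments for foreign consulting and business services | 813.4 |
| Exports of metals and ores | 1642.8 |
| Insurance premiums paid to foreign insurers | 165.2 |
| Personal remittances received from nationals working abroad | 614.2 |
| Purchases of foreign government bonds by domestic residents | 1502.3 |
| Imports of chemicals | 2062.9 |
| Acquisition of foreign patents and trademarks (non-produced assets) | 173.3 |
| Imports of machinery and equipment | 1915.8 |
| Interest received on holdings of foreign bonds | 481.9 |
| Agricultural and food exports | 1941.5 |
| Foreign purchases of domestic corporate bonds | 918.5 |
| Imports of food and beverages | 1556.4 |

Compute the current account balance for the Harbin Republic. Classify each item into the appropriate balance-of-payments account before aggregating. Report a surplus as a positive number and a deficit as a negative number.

-574.5

Goods: -2062.9 + 1642.8 - 1915.8 + 5064.5 - 5114.1 + 1941.5 - 1556.4 = -2000.4
Services: -813.4 + 609.2 - 165.2 = -369.4
Primary income: 275.0 + 667.8 + 481.9 = 1424.7
Secondary income: 614.2 - 243.6 = 370.6
Current account = (-2000.4) + (-369.4) + 1424.7 + 370.6 = -574.5
(Excluded from the current account — financial account: purchases of foreign government bonds by domestic residents 1502.3, foreign purchases of domestic corporate bonds 918.5; capital account: acquisition of foreign patents and trademarks (non-produced assets) 173.3.)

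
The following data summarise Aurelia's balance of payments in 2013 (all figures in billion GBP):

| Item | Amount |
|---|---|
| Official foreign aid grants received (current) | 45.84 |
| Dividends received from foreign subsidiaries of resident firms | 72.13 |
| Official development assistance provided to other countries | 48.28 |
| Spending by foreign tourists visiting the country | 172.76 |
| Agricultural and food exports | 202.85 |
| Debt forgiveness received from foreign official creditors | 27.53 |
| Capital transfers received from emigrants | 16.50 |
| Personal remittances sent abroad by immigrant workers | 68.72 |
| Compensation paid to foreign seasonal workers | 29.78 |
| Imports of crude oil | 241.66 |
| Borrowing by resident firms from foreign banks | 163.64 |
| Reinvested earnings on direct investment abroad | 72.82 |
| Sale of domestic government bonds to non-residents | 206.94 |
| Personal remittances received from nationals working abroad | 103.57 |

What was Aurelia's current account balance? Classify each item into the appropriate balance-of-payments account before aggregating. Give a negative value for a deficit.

281.53

Goods: 202.85 - 241.66 = -38.81
Services: 172.76
Primary income: 72.13 - 29.78 + 72.82 = 115.17
Secondary income: -68.72 - 48.28 + 103.57 + 45.84 = 32.41
Current account = (-38.81) + 172.76 + 115.17 + 32.41 = 281.53
(Excluded from the current account — capital account: debt forgiveness received from foreign official creditors 27.53, capital transfers received from emigrants 16.50; financial account: borrowing by resident firms from foreign banks 163.64, sale of domestic government bonds to non-residents 206.94.)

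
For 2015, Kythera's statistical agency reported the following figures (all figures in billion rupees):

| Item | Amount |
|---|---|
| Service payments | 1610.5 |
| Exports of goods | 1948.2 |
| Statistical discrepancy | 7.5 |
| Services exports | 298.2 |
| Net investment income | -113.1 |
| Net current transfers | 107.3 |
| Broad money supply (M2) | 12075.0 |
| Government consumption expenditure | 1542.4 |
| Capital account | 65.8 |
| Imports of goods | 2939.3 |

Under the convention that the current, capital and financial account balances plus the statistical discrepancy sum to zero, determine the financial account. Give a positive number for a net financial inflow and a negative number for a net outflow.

2235.9

Goods balance = 1948.2 - 2939.3 = -991.1
Services balance = 298.2 - 1610.5 = -1312.3
Trade balance (goods + services) = -991.1 + (-1312.3) = -2303.4
Net primary income = -113.1
Net secondary income = 107.3
Current account = -2303.4 + (-113.1) + 107.3 = -2309.2
Financial account = -(-2309.2 + 65.8 + 7.5) = 2235.9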